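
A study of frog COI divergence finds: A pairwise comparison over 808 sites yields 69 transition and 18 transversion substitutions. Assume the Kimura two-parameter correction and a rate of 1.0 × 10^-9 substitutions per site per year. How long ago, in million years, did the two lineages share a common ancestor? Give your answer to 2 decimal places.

P = 69/808 ≈ 0.085396 and Q = 18/808 ≈ 0.022277.
Under the Kimura two-parameter model, d = −½ ln(1 − 2P − Q) − ¼ ln(1 − 2Q).
1 − 2P − Q = 0.806931, giving −½ ln(0.806931) = 0.107259.
1 − 2Q = 0.955446, giving −¼ ln(0.955446) = 0.011394.
d = 0.107259 + 0.011394 = 0.118653.
Under a molecular clock d = 2μt, so t = d/(2μ) = 0.118653 / (2 × 1.0 × 10^-9) = 59.33 million years.

59.33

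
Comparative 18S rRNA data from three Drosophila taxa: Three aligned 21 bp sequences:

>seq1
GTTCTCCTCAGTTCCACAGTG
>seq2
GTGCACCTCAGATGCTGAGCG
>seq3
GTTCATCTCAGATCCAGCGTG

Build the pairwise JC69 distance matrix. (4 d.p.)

seq1–seq2: 7/21 sites differ → p ≈ 0.333333, d = −0.75 ln(1 − 0.444444) = 0.440839 ≈ 0.4408.
seq1–seq3: 5/21 sites differ → p ≈ 0.238095, d = −0.75 ln(1 − 0.31746) = 0.286451 ≈ 0.2865.
seq2–seq3: 6/21 sites differ → p ≈ 0.285714, d = −0.75 ln(1 − 0.380952) = 0.359679 ≈ 0.3597.

d(seq1,seq2) = 0.4408, d(seq1,seq3) = 0.2865, d(seq2,seq3) = 0.3597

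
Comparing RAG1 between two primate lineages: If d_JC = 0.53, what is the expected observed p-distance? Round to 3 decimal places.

0.380

p = (3/4)(1 − e^(−4d/3)) = 0.75 × (1 − e^(-0.706667)) = 0.75 × (1 − 0.493286) = 0.380036.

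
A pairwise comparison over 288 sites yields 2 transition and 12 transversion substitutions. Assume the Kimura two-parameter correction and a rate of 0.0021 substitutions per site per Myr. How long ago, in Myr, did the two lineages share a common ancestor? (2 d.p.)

11.98

P = 2/288 ≈ 0.006944 and Q = 12/288 ≈ 0.041667.
Under the Kimura two-parameter model, d = −½ ln(1 − 2P − Q) − ¼ ln(1 − 2Q).
1 − 2P − Q = 0.944445, giving −½ ln(0.944445) = 0.028579.
1 − 2Q = 0.916666, giving −¼ ln(0.916666) = 0.021753.
d = 0.028579 + 0.021753 = 0.050332.
Under a molecular clock d = 2μt, so t = d/(2μ) = 0.050332 / (2 × 0.0021) = 11.98 Myr.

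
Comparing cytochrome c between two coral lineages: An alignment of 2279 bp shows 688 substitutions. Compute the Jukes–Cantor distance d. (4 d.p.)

0.3863

p = 688/2279 ≈ 0.301887.
d = −(3/4) ln(1 − 4p/3) = −0.75 ln(1 − 0.402516) = −0.75 ln(0.597484)
  = −0.75 × (-0.515028) = 0.386271 substitutions/site.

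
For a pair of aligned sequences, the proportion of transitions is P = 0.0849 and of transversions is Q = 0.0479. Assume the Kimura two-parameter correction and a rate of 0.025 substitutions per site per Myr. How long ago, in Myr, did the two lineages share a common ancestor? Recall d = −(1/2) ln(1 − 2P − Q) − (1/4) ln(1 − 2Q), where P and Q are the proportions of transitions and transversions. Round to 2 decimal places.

2.96

Under the Kimura two-parameter model, d = −½ ln(1 − 2P − Q) − ¼ ln(1 − 2Q).
1 − 2P − Q = 0.7823, giving −½ ln(0.7823) = 0.122758.
1 − 2Q = 0.9042, giving −¼ ln(0.9042) = 0.025176.
d = 0.122758 + 0.025176 = 0.147934.
Under a molecular clock d = 2μt, so t = d/(2μ) = 0.147934 / (2 × 0.025) = 2.96 Myr.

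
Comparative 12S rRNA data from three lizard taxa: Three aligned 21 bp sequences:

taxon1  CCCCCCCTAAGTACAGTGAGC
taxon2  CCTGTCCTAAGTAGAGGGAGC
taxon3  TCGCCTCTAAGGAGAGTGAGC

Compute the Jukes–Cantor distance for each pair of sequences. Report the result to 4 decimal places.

taxon1–taxon2: 5/21 sites differ → p ≈ 0.238095, d = −0.75 ln(1 − 0.31746) = 0.286451 ≈ 0.2865.
taxon1–taxon3: 5/21 sites differ → p ≈ 0.238095, d = −0.75 ln(1 − 0.31746) = 0.286451 ≈ 0.2865.
taxon2–taxon3: 7/21 sites differ → p ≈ 0.333333, d = −0.75 ln(1 − 0.444444) = 0.440839 ≈ 0.4408.

d(taxon1,taxon2) = 0.2865, d(taxon1,taxon3) = 0.2865, d(taxon2,taxon3) = 0.4408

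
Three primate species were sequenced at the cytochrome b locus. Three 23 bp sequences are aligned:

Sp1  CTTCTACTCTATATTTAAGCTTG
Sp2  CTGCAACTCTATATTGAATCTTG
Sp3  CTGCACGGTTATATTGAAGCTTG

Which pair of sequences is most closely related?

Sp1–Sp2: 4/23 differ, p = 0.174, d = 0.198.
Sp1–Sp3: 7/23 differ, p = 0.304, d = 0.390.
Sp2–Sp3: 5/23 differ, p = 0.217, d = 0.257.
The smallest distance is between Sp1 and Sp2.

Sp1 and Sp2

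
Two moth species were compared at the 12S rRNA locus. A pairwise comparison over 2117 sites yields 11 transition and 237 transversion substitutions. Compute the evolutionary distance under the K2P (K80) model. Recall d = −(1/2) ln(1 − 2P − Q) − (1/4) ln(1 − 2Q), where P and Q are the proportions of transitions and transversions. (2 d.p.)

P = 11/2117 ≈ 0.005196 and Q = 237/2117 ≈ 0.111951.
Under the Kimura two-parameter model, d = −½ ln(1 − 2P − Q) − ¼ ln(1 − 2Q).
1 − 2P − Q = 0.877657, giving −½ ln(0.877657) = 0.065250.
1 − 2Q = 0.776098, giving −¼ ln(0.776098) = 0.063369.
d = 0.065250 + 0.063369 = 0.128619.

0.13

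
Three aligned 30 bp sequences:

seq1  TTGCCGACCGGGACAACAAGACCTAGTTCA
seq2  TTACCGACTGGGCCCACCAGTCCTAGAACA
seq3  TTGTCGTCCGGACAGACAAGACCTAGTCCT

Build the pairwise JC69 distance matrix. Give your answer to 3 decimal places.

d(seq1,seq2) = 0.330, d(seq1,seq3) = 0.330, d(seq2,seq3) = 0.572

seq1–seq2: 8/30 sites differ → p ≈ 0.266667, d = −0.75 ln(1 − 0.355556) = 0.329526 ≈ 0.330.
seq1–seq3: 8/30 sites differ → p ≈ 0.266667, d = −0.75 ln(1 − 0.355556) = 0.329526 ≈ 0.330.
seq2–seq3: 12/30 sites differ → p = 0.4, d = −0.75 ln(1 − 0.533333) = 0.571605 ≈ 0.572.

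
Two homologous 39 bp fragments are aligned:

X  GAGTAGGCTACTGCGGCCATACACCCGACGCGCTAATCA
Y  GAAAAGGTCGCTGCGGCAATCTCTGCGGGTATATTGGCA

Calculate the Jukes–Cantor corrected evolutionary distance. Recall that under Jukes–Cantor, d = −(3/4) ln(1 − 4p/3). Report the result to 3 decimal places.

The sequences differ at 20 of 39 sites, so p = 20/39 ≈ 0.512821.
d = −(3/4) ln(1 − 4p/3) = −0.75 ln(1 − 0.683761) = −0.75 ln(0.316239)
  = −0.75 × (-1.151257) = 0.863443 substitutions/site.

0.863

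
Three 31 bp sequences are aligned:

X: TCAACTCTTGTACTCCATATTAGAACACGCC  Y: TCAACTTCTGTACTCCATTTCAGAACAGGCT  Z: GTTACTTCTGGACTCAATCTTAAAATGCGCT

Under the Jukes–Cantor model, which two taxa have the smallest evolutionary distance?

X–Y: 6/31 differ, p = 0.194, d = 0.224.
X–Z: 12/31 differ, p = 0.387, d = 0.544.
Y–Z: 11/31 differ, p = 0.355, d = 0.481.
The smallest distance is between X and Y.

X and Y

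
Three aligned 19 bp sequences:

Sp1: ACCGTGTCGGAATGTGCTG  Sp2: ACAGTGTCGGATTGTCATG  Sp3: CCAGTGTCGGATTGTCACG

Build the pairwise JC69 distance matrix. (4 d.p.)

d(Sp1,Sp2) = 0.2471, d(Sp1,Sp3) = 0.4099, d(Sp2,Sp3) = 0.1134

Sp1–Sp2: 4/19 sites differ → p ≈ 0.210526, d = −0.75 ln(1 − 0.280701) = 0.247109 ≈ 0.2471.
Sp1–Sp3: 6/19 sites differ → p ≈ 0.315789, d = −0.75 ln(1 − 0.421052) = 0.409907 ≈ 0.4099.
Sp2–Sp3: 2/19 sites differ → p ≈ 0.105263, d = −0.75 ln(1 − 0.140351) = 0.113423 ≈ 0.1134.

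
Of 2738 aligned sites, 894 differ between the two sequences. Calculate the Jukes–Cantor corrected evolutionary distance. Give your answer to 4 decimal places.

0.4287

p = 894/2738 ≈ 0.326516.
d = −(3/4) ln(1 − 4p/3) = −0.75 ln(1 − 0.435355) = −0.75 ln(0.564645)
  = −0.75 × (-0.571558) = 0.428669 substitutions/site.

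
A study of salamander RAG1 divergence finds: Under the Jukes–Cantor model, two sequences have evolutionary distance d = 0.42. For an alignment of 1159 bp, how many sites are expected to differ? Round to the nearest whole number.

373

Invert JC69: p = (3/4)(1 − e^(−4d/3)) = 0.75 × (1 − e^(-0.56)) = 0.75 × (1 − 0.571209) = 0.321593.
Expected differing sites = pL ≈ 0.321593 × 1159 = 372.726287 ≈ 373.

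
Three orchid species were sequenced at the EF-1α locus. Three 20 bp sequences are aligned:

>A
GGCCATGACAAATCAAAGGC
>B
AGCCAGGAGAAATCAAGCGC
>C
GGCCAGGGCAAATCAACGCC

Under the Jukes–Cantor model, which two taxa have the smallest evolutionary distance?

A and C

A–B: 5/20 differ, p = 0.250, d = 0.304.
A–C: 4/20 differ, p = 0.200, d = 0.233.
B–C: 6/20 differ, p = 0.300, d = 0.383.
The smallest distance is between A and C.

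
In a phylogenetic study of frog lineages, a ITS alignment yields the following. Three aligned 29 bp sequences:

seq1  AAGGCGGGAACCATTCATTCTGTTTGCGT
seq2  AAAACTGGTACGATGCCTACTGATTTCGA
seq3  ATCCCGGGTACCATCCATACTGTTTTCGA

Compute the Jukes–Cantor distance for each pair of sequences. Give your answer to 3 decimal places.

seq1–seq2: 11/29 sites differ → p ≈ 0.37931, d = −0.75 ln(1 − 0.505747) = 0.528531 ≈ 0.529.
seq1–seq3: 8/29 sites differ → p ≈ 0.275862, d = −0.75 ln(1 − 0.367816) = 0.343931 ≈ 0.344.
seq2–seq3: 8/29 sites differ → p ≈ 0.275862, d = −0.75 ln(1 − 0.367816) = 0.343931 ≈ 0.344.

d(seq1,seq2) = 0.529, d(seq1,seq3) = 0.344, d(seq2,seq3) = 0.344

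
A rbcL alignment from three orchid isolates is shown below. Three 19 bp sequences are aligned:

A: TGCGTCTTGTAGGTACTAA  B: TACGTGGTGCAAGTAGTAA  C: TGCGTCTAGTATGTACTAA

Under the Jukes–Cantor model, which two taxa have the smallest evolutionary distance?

A–B: 6/19 differ, p = 0.316, d = 0.410.
A–C: 2/19 differ, p = 0.105, d = 0.113.
B–C: 7/19 differ, p = 0.368, d = 0.507.
The smallest distance is between A and C.

A and C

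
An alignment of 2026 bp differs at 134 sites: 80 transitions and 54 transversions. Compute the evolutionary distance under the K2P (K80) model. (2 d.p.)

P = 80/2026 ≈ 0.039487 and Q = 54/2026 ≈ 0.026654.
Under the Kimura two-parameter model, d = −½ ln(1 − 2P − Q) − ¼ ln(1 − 2Q).
1 − 2P − Q = 0.894372, giving −½ ln(0.894372) = 0.055817.
1 − 2Q = 0.946692, giving −¼ ln(0.946692) = 0.013695.
d = 0.055817 + 0.013695 = 0.069512.

0.07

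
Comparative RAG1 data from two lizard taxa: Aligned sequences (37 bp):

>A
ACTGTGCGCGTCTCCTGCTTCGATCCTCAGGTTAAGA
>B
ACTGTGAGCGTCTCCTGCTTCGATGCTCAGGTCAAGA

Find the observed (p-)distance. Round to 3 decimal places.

0.081

The sequences differ at 3 of 37 positions (sites 7, 25, 33).
p = 3/37 = 0.081081… ≈ 0.081 (to 3 d.p.).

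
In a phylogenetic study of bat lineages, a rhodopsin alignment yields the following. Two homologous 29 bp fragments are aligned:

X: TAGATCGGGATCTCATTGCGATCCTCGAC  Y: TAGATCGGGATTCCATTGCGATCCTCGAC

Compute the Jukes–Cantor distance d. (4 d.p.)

0.0723

The sequences differ at 2 of 29 sites (12, 13), so p = 2/29 ≈ 0.068966.
d = −(3/4) ln(1 − 4p/3) = −0.75 ln(1 − 0.091955) = −0.75 ln(0.908045)
  = −0.75 × (-0.096461) = 0.072346 substitutions/site.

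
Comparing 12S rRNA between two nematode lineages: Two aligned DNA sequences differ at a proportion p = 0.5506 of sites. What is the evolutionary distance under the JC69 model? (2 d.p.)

d = −(3/4) ln(1 − 4p/3) = −0.75 ln(1 − 0.734133) = −0.75 ln(0.265867)
  = −0.75 × (-1.324759) = 0.993569 substitutions/site.

0.99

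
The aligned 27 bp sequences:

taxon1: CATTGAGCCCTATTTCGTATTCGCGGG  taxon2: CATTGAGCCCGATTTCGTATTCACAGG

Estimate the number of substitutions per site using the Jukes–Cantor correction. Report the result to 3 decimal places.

The sequences differ at 3 of 27 sites (11, 23, 25), so p = 3/27 ≈ 0.111111.
d = −(3/4) ln(1 − 4p/3) = −0.75 ln(1 − 0.148148) = −0.75 ln(0.851852)
  = −0.75 × (-0.160342) = 0.120257 substitutions/site.

0.120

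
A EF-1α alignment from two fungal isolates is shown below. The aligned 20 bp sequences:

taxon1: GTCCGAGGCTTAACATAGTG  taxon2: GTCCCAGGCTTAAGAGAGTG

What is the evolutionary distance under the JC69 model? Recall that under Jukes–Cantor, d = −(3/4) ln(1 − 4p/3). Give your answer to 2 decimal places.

0.17

The sequences differ at 3 of 20 sites (5, 14, 16), so p = 3/20 = 0.15.
d = −(3/4) ln(1 − 4p/3) = −0.75 ln(1 − 0.2) = −0.75 ln(0.8)
  = −0.75 × (-0.223144) = 0.167358 substitutions/site.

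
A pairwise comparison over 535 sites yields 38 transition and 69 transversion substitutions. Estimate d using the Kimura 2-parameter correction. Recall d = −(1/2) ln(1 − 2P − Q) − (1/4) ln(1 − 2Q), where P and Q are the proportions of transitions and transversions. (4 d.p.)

P = 38/535 ≈ 0.071028 and Q = 69/535 ≈ 0.128972.
Under the Kimura two-parameter model, d = −½ ln(1 − 2P − Q) − ¼ ln(1 − 2Q).
1 − 2P − Q = 0.728972, giving −½ ln(0.728972) = 0.158060.
1 − 2Q = 0.742056, giving −¼ ln(0.742056) = 0.074583.
d = 0.158060 + 0.074583 = 0.232643.

0.2326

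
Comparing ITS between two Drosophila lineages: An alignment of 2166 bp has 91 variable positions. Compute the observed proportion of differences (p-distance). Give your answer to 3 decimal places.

p = 91/2166 = 0.042012… ≈ 0.042 (to 3 d.p.).

0.042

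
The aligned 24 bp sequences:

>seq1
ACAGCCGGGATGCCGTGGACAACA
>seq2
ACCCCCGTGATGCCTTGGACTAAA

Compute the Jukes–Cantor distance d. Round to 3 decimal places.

The sequences differ at 6 of 24 sites (3, 4, 8, 15, 21, 23), so p = 6/24 = 0.25.
d = −(3/4) ln(1 − 4p/3) = −0.75 ln(1 − 0.333333) = −0.75 ln(0.666667)
  = −0.75 × (-0.405465) = 0.304099 substitutions/site.

0.304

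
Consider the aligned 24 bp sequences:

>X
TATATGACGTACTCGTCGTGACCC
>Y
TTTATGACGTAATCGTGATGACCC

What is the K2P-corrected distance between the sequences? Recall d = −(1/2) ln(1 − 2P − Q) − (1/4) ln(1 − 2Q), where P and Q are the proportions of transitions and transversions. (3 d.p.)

0.189

Of 24 sites, 1 differences are transitions and 3 are transversions, so P = 1/24 ≈ 0.041667 and Q = 3/24 = 0.125.
Under the Kimura two-parameter model, d = −½ ln(1 − 2P − Q) − ¼ ln(1 − 2Q).
1 − 2P − Q = 0.791666, giving −½ ln(0.791666) = 0.116808.
1 − 2Q = 0.75, giving −¼ ln(0.75) = 0.071921.
d = 0.116808 + 0.071921 = 0.188729.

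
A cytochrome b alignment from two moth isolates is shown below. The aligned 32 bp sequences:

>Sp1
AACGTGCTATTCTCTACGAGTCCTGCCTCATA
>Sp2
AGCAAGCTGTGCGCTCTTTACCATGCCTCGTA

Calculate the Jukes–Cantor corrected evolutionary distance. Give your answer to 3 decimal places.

The sequences differ at 14 of 32 sites, so p = 14/32 = 0.4375.
d = −(3/4) ln(1 − 4p/3) = −0.75 ln(1 − 0.583333) = −0.75 ln(0.416667)
  = −0.75 × (-0.875468) = 0.656601 substitutions/site.

0.657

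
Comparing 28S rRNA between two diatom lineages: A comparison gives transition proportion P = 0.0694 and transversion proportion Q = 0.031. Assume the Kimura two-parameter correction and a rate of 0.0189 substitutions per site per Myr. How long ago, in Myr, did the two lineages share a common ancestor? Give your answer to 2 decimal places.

2.88

Under the Kimura two-parameter model, d = −½ ln(1 − 2P − Q) − ¼ ln(1 − 2Q).
1 − 2P − Q = 0.8302, giving −½ ln(0.8302) = 0.093044.
1 − 2Q = 0.938, giving −¼ ln(0.938) = 0.016001.
d = 0.093044 + 0.016001 = 0.109045.
Under a molecular clock d = 2μt, so t = d/(2μ) = 0.109045 / (2 × 0.0189) = 2.88 Myr.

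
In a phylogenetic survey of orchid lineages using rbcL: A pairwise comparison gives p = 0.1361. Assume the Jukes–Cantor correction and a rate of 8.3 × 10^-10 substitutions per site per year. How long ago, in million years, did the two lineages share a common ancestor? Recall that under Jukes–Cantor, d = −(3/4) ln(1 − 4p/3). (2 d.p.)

90.47

d = −(3/4) ln(1 − 4p/3) = −0.75 ln(1 − 0.181467) = −0.75 ln(0.818533)
  = −0.75 × (-0.200242) = 0.150182 substitutions/site.
Under a molecular clock d = 2μt, so t = d/(2μ) = 0.150182 / (2 × 8.3 × 10^-10) = 90.47 million years.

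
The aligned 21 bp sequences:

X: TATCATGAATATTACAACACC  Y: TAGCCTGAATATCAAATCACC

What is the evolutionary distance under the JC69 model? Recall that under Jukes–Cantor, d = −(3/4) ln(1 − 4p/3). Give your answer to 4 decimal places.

The sequences differ at 5 of 21 sites (3, 5, 13, 15, 17), so p = 5/21 ≈ 0.238095.
d = −(3/4) ln(1 − 4p/3) = −0.75 ln(1 − 0.31746) = −0.75 ln(0.68254)
  = −0.75 × (-0.381934) = 0.286451 substitutions/site.

0.2865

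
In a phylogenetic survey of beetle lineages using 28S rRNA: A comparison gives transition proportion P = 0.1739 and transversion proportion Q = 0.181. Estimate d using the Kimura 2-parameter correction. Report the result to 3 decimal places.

0.489

Under the Kimura two-parameter model, d = −½ ln(1 − 2P − Q) − ¼ ln(1 − 2Q).
1 − 2P − Q = 0.4712, giving −½ ln(0.4712) = 0.376236.
1 − 2Q = 0.638, giving −¼ ln(0.638) = 0.112354.
d = 0.376236 + 0.112354 = 0.488590.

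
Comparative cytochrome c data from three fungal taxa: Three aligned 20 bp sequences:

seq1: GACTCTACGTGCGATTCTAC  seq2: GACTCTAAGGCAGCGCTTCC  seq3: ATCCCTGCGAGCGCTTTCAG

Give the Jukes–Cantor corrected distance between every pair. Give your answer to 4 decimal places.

d(seq1,seq2) = 0.6872, d(seq1,seq3) = 0.6872, d(seq2,seq3) = 1.5112

seq1–seq2: 9/20 sites differ → p = 0.45, d = −0.75 ln(1 − 0.6) = 0.687218 ≈ 0.6872.
seq1–seq3: 9/20 sites differ → p = 0.45, d = −0.75 ln(1 − 0.6) = 0.687218 ≈ 0.6872.
seq2–seq3: 13/20 sites differ → p = 0.65, d = −0.75 ln(1 − 0.866667) = 1.511179 ≈ 1.5112.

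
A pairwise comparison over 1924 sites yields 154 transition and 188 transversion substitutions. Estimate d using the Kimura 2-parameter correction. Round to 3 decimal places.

0.203

P = 154/1924 ≈ 0.080042 and Q = 188/1924 ≈ 0.097713.
Under the Kimura two-parameter model, d = −½ ln(1 − 2P − Q) − ¼ ln(1 − 2Q).
1 − 2P − Q = 0.742203, giving −½ ln(0.742203) = 0.149066.
1 − 2Q = 0.804574, giving −¼ ln(0.804574) = 0.054361.
d = 0.149066 + 0.054361 = 0.203427.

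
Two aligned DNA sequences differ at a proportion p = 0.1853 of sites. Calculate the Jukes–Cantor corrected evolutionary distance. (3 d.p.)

0.213

d = −(3/4) ln(1 − 4p/3) = −0.75 ln(1 − 0.247067) = −0.75 ln(0.752933)
  = −0.75 × (-0.283779) = 0.212834 substitutions/site.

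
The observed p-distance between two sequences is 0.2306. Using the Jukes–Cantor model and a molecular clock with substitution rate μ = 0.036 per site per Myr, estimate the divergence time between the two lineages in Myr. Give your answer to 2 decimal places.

3.83

d = −(3/4) ln(1 − 4p/3) = −0.75 ln(1 − 0.307467) = −0.75 ln(0.692533)
  = −0.75 × (-0.367399) = 0.275549 substitutions/site.
Under a molecular clock d = 2μt, so t = d/(2μ) = 0.275549 / (2 × 0.036) = 3.83 Myr.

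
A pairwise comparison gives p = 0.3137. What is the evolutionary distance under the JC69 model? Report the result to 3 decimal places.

d = −(3/4) ln(1 − 4p/3) = −0.75 ln(1 − 0.418267) = −0.75 ln(0.581733)
  = −0.75 × (-0.541744) = 0.406308 substitutions/site.

0.406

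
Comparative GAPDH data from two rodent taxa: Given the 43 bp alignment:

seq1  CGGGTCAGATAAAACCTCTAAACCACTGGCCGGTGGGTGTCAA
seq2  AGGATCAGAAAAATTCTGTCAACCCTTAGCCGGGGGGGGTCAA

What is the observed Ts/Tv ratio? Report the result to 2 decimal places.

Transitions are A↔G and C↔T; transversions are all other mismatches.
Transitions: 4. Transversions: 8.
R = 4/8 = 0.50.

0.50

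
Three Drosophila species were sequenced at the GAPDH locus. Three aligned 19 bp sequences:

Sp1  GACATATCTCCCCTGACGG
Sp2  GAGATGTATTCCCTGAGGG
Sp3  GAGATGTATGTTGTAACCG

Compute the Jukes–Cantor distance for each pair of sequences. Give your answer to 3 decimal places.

d(Sp1,Sp2) = 0.324, d(Sp1,Sp3) = 0.749, d(Sp2,Sp3) = 0.507

Sp1–Sp2: 5/19 sites differ → p ≈ 0.263158, d = −0.75 ln(1 − 0.350877) = 0.324100 ≈ 0.324.
Sp1–Sp3: 9/19 sites differ → p ≈ 0.473684, d = −0.75 ln(1 − 0.631579) = 0.748897 ≈ 0.749.
Sp2–Sp3: 7/19 sites differ → p ≈ 0.368421, d = −0.75 ln(1 − 0.491228) = 0.506816 ≈ 0.507.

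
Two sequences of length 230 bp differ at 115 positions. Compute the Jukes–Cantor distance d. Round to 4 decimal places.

p = 115/230 = 0.5.
d = −(3/4) ln(1 − 4p/3) = −0.75 ln(1 − 0.666667) = −0.75 ln(0.333333)
  = −0.75 × (-1.098613) = 0.823960 substitutions/site.

0.8240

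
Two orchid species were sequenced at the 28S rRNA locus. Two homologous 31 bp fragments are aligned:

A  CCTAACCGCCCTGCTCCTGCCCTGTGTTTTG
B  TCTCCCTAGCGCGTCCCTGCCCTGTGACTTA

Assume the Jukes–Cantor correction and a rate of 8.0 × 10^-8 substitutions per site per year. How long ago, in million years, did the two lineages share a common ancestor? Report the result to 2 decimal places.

3.84

The sequences differ at 13 of 31 sites, so p = 13/31 ≈ 0.419355.
d = −(3/4) ln(1 − 4p/3) = −0.75 ln(1 − 0.55914) = −0.75 ln(0.44086)
  = −0.75 × (-0.819028) = 0.614271 substitutions/site.
Under a molecular clock d = 2μt, so t = d/(2μ) = 0.614271 / (2 × 8.0 × 10^-8) = 3.84 million years.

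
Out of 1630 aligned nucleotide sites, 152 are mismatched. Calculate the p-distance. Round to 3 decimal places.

p = 152/1630 = 0.093251… ≈ 0.093 (to 3 d.p.).

0.093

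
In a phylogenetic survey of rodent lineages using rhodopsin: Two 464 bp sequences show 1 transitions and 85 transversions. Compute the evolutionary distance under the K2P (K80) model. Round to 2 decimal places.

0.22

P = 1/464 ≈ 0.002155 and Q = 85/464 ≈ 0.18319.
Under the Kimura two-parameter model, d = −½ ln(1 − 2P − Q) − ¼ ln(1 − 2Q).
1 − 2P − Q = 0.8125, giving −½ ln(0.8125) = 0.103820.
1 − 2Q = 0.63362, giving −¼ ln(0.63362) = 0.114076.
d = 0.103820 + 0.114076 = 0.217896.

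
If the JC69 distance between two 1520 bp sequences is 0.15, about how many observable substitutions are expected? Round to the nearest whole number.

207

Invert JC69: p = (3/4)(1 − e^(−4d/3)) = 0.75 × (1 − e^(-0.2)) = 0.75 × (1 − 0.818731) = 0.135952.
Expected differing sites = pL ≈ 0.135952 × 1520 = 206.64704 ≈ 207.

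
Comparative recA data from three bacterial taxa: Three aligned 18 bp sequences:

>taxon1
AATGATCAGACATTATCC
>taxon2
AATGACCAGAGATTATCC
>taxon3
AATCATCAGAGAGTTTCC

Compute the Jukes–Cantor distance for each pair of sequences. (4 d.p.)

d(taxon1,taxon2) = 0.1203, d(taxon1,taxon3) = 0.2635, d(taxon2,taxon3) = 0.2635

taxon1–taxon2: 2/18 sites differ → p ≈ 0.111111, d = −0.75 ln(1 − 0.148148) = 0.120257 ≈ 0.1203.
taxon1–taxon3: 4/18 sites differ → p ≈ 0.222222, d = −0.75 ln(1 − 0.296296) = 0.263548 ≈ 0.2635.
taxon2–taxon3: 4/18 sites differ → p ≈ 0.222222, d = −0.75 ln(1 − 0.296296) = 0.263548 ≈ 0.2635.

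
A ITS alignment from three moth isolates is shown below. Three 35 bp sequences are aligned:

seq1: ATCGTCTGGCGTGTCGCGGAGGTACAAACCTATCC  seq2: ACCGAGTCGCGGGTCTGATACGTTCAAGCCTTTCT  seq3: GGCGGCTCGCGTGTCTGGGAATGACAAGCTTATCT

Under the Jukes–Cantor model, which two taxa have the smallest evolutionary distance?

seq1–seq2: 14/35 differ, p = 0.400, d = 0.572.
seq1–seq3: 12/35 differ, p = 0.343, d = 0.458.
seq2–seq3: 13/35 differ, p = 0.371, d = 0.513.
The smallest distance is between seq1 and seq3.

seq1 and seq3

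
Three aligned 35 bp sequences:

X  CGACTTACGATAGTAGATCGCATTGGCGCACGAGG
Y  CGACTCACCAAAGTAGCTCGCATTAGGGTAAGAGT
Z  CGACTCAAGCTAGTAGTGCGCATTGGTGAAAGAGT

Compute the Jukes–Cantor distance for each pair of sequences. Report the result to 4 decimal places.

d(X,Y) = 0.3149, d(X,Z) = 0.3149, d(Y,Z) = 0.3149

X–Y: 9/35 sites differ → p ≈ 0.257143, d = −0.75 ln(1 − 0.342857) = 0.314890 ≈ 0.3149.
X–Z: 9/35 sites differ → p ≈ 0.257143, d = −0.75 ln(1 − 0.342857) = 0.314890 ≈ 0.3149.
Y–Z: 9/35 sites differ → p ≈ 0.257143, d = −0.75 ln(1 − 0.342857) = 0.314890 ≈ 0.3149.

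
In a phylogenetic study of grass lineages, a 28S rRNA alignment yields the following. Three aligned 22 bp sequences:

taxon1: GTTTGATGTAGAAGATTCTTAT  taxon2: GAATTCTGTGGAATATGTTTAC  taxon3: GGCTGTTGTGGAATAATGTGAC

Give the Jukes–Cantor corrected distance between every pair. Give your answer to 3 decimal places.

d(taxon1,taxon2) = 0.591, d(taxon1,taxon3) = 0.591, d(taxon2,taxon3) = 0.497

taxon1–taxon2: 9/22 sites differ → p ≈ 0.409091, d = −0.75 ln(1 − 0.545455) = 0.591344 ≈ 0.591.
taxon1–taxon3: 9/22 sites differ → p ≈ 0.409091, d = −0.75 ln(1 − 0.545455) = 0.591344 ≈ 0.591.
taxon2–taxon3: 8/22 sites differ → p ≈ 0.363636, d = −0.75 ln(1 − 0.484848) = 0.497470 ≈ 0.497.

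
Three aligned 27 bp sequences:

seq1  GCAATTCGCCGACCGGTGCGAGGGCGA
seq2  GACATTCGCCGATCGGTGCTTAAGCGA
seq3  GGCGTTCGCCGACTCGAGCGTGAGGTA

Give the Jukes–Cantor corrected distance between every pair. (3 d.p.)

d(seq1,seq2) = 0.318, d(seq1,seq3) = 0.511, d(seq2,seq3) = 0.511

seq1–seq2: 7/27 sites differ → p ≈ 0.259259, d = −0.75 ln(1 − 0.345679) = 0.318118 ≈ 0.318.
seq1–seq3: 10/27 sites differ → p ≈ 0.37037, d = −0.75 ln(1 − 0.493827) = 0.510658 ≈ 0.511.
seq2–seq3: 10/27 sites differ → p ≈ 0.37037, d = −0.75 ln(1 − 0.493827) = 0.510658 ≈ 0.511.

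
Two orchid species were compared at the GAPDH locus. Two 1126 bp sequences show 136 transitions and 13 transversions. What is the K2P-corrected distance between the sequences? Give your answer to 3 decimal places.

P = 136/1126 ≈ 0.120782 and Q = 13/1126 ≈ 0.011545.
Under the Kimura two-parameter model, d = −½ ln(1 − 2P − Q) − ¼ ln(1 − 2Q).
1 − 2P − Q = 0.746891, giving −½ ln(0.746891) = 0.145918.
1 − 2Q = 0.97691, giving −¼ ln(0.97691) = 0.005840.
d = 0.145918 + 0.005840 = 0.151758.

0.152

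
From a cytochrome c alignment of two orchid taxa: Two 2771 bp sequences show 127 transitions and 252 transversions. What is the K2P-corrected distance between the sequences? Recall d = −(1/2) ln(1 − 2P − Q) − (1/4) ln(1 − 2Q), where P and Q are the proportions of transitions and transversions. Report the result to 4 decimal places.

0.1510

P = 127/2771 ≈ 0.045832 and Q = 252/2771 ≈ 0.090942.
Under the Kimura two-parameter model, d = −½ ln(1 − 2P − Q) − ¼ ln(1 − 2Q).
1 − 2P − Q = 0.817394, giving −½ ln(0.817394) = 0.100817.
1 − 2Q = 0.818116, giving −¼ ln(0.818116) = 0.050188.
d = 0.100817 + 0.050188 = 0.151005.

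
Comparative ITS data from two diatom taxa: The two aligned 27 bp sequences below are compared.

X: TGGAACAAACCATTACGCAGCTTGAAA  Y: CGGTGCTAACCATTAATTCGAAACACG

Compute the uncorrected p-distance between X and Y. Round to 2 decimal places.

The sequences differ at 14 of 27 positions.
p = 14/27 = 0.518518… ≈ 0.52 (to 2 d.p.).

0.52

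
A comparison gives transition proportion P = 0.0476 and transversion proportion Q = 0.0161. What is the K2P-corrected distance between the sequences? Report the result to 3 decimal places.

Under the Kimura two-parameter model, d = −½ ln(1 − 2P − Q) − ¼ ln(1 − 2Q).
1 − 2P − Q = 0.8887, giving −½ ln(0.8887) = 0.058998.
1 − 2Q = 0.9678, giving −¼ ln(0.9678) = 0.008182.
d = 0.058998 + 0.008182 = 0.067180.

0.067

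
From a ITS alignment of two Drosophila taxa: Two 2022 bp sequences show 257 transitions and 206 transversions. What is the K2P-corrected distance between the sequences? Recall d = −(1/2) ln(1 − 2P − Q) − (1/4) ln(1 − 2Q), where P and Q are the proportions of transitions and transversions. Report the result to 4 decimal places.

0.2771

P = 257/2022 ≈ 0.127102 and Q = 206/2022 ≈ 0.101879.
Under the Kimura two-parameter model, d = −½ ln(1 − 2P − Q) − ¼ ln(1 − 2Q).
1 − 2P − Q = 0.643917, giving −½ ln(0.643917) = 0.220093.
1 − 2Q = 0.796242, giving −¼ ln(0.796242) = 0.056963.
d = 0.220093 + 0.056963 = 0.277056.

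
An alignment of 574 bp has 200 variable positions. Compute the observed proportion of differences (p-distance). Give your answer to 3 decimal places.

0.348

p = 200/574 = 0.348432… ≈ 0.348 (to 3 d.p.).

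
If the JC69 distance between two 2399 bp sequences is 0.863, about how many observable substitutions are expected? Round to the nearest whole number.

Invert JC69: p = (3/4)(1 − e^(−4d/3)) = 0.75 × (1 − e^(-1.150667)) = 0.75 × (1 − 0.316426) = 0.512681.
Expected differing sites = pL ≈ 0.512681 × 2399 = 1229.921719 ≈ 1230.

1230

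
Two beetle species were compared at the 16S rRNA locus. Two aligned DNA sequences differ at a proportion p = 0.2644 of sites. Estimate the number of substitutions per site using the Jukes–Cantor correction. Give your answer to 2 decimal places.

0.33

d = −(3/4) ln(1 − 4p/3) = −0.75 ln(1 − 0.352533) = −0.75 ln(0.647467)
  = −0.75 × (-0.434687) = 0.326015 substitutions/site.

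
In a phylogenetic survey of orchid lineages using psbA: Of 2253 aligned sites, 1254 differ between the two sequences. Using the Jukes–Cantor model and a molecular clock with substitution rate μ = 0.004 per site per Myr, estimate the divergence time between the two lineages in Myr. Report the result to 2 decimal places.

127.06

p = 1254/2253 ≈ 0.556591.
d = −(3/4) ln(1 − 4p/3) = −0.75 ln(1 − 0.742121) = −0.75 ln(0.257879)
  = −0.75 × (-1.355265) = 1.016449 substitutions/site.
Under a molecular clock d = 2μt, so t = d/(2μ) = 1.016449 / (2 × 0.004) = 127.06 Myr.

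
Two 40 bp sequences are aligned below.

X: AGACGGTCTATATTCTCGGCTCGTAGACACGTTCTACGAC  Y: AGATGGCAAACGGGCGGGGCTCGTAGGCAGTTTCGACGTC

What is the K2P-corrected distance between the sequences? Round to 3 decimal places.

Of 40 sites, 5 differences are transitions and 10 are transversions, so P = 5/40 = 0.125 and Q = 10/40 = 0.25.
Under the Kimura two-parameter model, d = −½ ln(1 − 2P − Q) − ¼ ln(1 − 2Q).
1 − 2P − Q = 0.5, giving −½ ln(0.5) = 0.346574.
1 − 2Q = 0.5, giving −¼ ln(0.5) = 0.173287.
d = 0.346574 + 0.173287 = 0.519861.

0.520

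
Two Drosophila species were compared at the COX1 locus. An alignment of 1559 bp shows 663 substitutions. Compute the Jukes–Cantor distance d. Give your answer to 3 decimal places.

p = 663/1559 ≈ 0.425273.
d = −(3/4) ln(1 − 4p/3) = −0.75 ln(1 − 0.567031) = −0.75 ln(0.432969)
  = −0.75 × (-0.837089) = 0.627817 substitutions/site.

0.628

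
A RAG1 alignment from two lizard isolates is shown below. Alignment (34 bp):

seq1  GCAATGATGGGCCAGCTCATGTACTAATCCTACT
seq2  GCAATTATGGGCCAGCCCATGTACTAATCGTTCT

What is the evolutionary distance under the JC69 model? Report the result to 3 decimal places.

The sequences differ at 4 of 34 sites (6, 17, 30, 32), so p = 4/34 ≈ 0.117647.
d = −(3/4) ln(1 − 4p/3) = −0.75 ln(1 − 0.156863) = −0.75 ln(0.843137)
  = −0.75 × (-0.170626) = 0.127970 substitutions/site.

0.128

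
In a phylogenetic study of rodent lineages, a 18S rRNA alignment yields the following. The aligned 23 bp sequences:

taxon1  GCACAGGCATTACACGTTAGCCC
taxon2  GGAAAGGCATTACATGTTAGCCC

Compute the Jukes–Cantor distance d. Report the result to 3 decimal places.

The sequences differ at 3 of 23 sites (2, 4, 15), so p = 3/23 ≈ 0.130435.
d = −(3/4) ln(1 − 4p/3) = −0.75 ln(1 − 0.173913) = −0.75 ln(0.826087)
  = −0.75 × (-0.191055) = 0.143291 substitutions/site.

0.143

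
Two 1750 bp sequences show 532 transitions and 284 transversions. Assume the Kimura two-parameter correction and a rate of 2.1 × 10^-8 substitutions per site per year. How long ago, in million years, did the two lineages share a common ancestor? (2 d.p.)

19.85

P = 532/1750 = 0.304 and Q = 284/1750 ≈ 0.162286.
Under the Kimura two-parameter model, d = −½ ln(1 − 2P − Q) − ¼ ln(1 − 2Q).
1 − 2P − Q = 0.229714, giving −½ ln(0.229714) = 0.735460.
1 − 2Q = 0.675428, giving −¼ ln(0.675428) = 0.098102.
d = 0.735460 + 0.098102 = 0.833562.
Under a molecular clock d = 2μt, so t = d/(2μ) = 0.833562 / (2 × 2.1 × 10^-8) = 19.85 million years.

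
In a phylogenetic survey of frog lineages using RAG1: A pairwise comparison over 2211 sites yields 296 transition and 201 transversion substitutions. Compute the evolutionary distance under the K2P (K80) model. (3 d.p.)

0.272

P = 296/2211 ≈ 0.133876 and Q = 201/2211 ≈ 0.090909.
Under the Kimura two-parameter model, d = −½ ln(1 − 2P − Q) − ¼ ln(1 − 2Q).
1 − 2P − Q = 0.641339, giving −½ ln(0.641339) = 0.222099.
1 − 2Q = 0.818182, giving −¼ ln(0.818182) = 0.050168.
d = 0.222099 + 0.050168 = 0.272267.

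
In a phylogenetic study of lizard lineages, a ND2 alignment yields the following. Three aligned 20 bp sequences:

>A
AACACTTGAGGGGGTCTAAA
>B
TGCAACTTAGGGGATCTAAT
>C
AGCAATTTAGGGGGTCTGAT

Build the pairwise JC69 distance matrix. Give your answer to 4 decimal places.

A–B: 7/20 sites differ → p = 0.35, d = −0.75 ln(1 − 0.466667) = 0.471457 ≈ 0.4715.
A–C: 5/20 sites differ → p = 0.25, d = −0.75 ln(1 − 0.333333) = 0.304098 ≈ 0.3041.
B–C: 4/20 sites differ → p = 0.2, d = −0.75 ln(1 − 0.266667) = 0.232617 ≈ 0.2326.

d(A,B) = 0.4715, d(A,C) = 0.3041, d(B,C) = 0.2326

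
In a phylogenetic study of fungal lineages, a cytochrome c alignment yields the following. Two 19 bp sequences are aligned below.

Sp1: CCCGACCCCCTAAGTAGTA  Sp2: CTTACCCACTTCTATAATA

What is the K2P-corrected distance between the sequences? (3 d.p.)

1.060

Of 19 sites, 6 differences are transitions and 4 are transversions, so P = 6/19 ≈ 0.315789 and Q = 4/19 ≈ 0.210526.
Under the Kimura two-parameter model, d = −½ ln(1 − 2P − Q) − ¼ ln(1 − 2Q).
1 − 2P − Q = 0.157896, giving −½ ln(0.157896) = 0.922909.
1 − 2Q = 0.578948, giving −¼ ln(0.578948) = 0.136636.
d = 0.922909 + 0.136636 = 1.059545.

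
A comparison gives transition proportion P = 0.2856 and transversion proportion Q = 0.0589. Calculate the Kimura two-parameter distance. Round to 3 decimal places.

Under the Kimura two-parameter model, d = −½ ln(1 − 2P − Q) − ¼ ln(1 − 2Q).
1 − 2P − Q = 0.3699, giving −½ ln(0.3699) = 0.497261.
1 − 2Q = 0.8822, giving −¼ ln(0.8822) = 0.031334.
d = 0.497261 + 0.031334 = 0.528595.

0.529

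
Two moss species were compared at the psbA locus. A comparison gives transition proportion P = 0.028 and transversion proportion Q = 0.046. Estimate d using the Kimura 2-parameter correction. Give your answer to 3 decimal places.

Under the Kimura two-parameter model, d = −½ ln(1 − 2P − Q) − ¼ ln(1 − 2Q).
1 − 2P − Q = 0.898, giving −½ ln(0.898) = 0.053793.
1 − 2Q = 0.908, giving −¼ ln(0.908) = 0.024128.
d = 0.053793 + 0.024128 = 0.077921.

0.078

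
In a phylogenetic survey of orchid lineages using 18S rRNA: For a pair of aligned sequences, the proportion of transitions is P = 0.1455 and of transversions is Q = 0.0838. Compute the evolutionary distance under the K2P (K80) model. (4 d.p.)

0.2807

Under the Kimura two-parameter model, d = −½ ln(1 − 2P − Q) − ¼ ln(1 − 2Q).
1 − 2P − Q = 0.6252, giving −½ ln(0.6252) = 0.234842.
1 − 2Q = 0.8324, giving −¼ ln(0.8324) = 0.045861.
d = 0.234842 + 0.045861 = 0.280703.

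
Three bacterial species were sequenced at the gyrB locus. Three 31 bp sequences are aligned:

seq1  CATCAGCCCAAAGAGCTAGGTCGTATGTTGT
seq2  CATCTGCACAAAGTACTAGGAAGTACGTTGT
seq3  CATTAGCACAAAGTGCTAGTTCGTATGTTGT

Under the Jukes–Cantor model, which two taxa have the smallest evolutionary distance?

seq1–seq2: 7/31 differ, p = 0.226, d = 0.269.
seq1–seq3: 4/31 differ, p = 0.129, d = 0.142.
seq2–seq3: 7/31 differ, p = 0.226, d = 0.269.
The smallest distance is between seq1 and seq3.

seq1 and seq3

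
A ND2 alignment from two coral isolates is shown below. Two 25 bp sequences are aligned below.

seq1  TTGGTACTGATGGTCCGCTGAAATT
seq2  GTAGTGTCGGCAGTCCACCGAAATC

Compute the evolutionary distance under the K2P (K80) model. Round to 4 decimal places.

Of 25 sites, 10 differences are transitions and 1 are transversions, so P = 10/25 = 0.4 and Q = 1/25 = 0.04.
Under the Kimura two-parameter model, d = −½ ln(1 − 2P − Q) − ¼ ln(1 − 2Q).
1 − 2P − Q = 0.16, giving −½ ln(0.16) = 0.916291.
1 − 2Q = 0.92, giving −¼ ln(0.92) = 0.020845.
d = 0.916291 + 0.020845 = 0.937136.

0.9371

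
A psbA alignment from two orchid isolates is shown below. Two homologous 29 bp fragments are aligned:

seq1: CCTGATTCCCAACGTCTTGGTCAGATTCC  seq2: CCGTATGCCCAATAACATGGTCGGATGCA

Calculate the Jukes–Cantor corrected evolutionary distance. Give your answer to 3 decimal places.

0.462

The sequences differ at 10 of 29 sites (3, 4, 7, 13, 14, 15, 17, 23, 27, 29), so p = 10/29 ≈ 0.344828.
d = −(3/4) ln(1 − 4p/3) = −0.75 ln(1 − 0.459771) = −0.75 ln(0.540229)
  = −0.75 × (-0.615762) = 0.461822 substitutions/site.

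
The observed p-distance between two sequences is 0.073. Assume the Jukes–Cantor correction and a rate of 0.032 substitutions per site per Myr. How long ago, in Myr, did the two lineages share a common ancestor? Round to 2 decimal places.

d = −(3/4) ln(1 − 4p/3) = −0.75 ln(1 − 0.097333) = −0.75 ln(0.902667)
  = −0.75 × (-0.102402) = 0.076802 substitutions/site.
Under a molecular clock d = 2μt, so t = d/(2μ) = 0.076802 / (2 × 0.032) = 1.20 Myr.

1.20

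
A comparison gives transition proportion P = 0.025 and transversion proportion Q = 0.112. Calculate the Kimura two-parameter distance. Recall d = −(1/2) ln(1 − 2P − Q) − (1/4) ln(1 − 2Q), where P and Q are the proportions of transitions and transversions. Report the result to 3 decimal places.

0.152

Under the Kimura two-parameter model, d = −½ ln(1 − 2P − Q) − ¼ ln(1 − 2Q).
1 − 2P − Q = 0.838, giving −½ ln(0.838) = 0.088369.
1 − 2Q = 0.776, giving −¼ ln(0.776) = 0.063401.
d = 0.088369 + 0.063401 = 0.151770.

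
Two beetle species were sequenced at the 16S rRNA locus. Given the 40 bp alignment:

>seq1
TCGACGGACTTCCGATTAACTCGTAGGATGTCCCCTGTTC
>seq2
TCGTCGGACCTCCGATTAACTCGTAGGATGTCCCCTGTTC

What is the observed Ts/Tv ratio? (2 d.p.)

Transitions are A↔G and C↔T; transversions are all other mismatches.
Transitions: 1. Transversions: 1.
R = 1/1 = 1.00.

1.00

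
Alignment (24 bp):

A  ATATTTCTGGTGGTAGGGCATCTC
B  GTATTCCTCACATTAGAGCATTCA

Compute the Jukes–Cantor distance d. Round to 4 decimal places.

0.7083

The sequences differ at 11 of 24 sites, so p = 11/24 ≈ 0.458333.
d = −(3/4) ln(1 − 4p/3) = −0.75 ln(1 − 0.611111) = −0.75 ln(0.388889)
  = −0.75 × (-0.944461) = 0.708346 substitutions/site.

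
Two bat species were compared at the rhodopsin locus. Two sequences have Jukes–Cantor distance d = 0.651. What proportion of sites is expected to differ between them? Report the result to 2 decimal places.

p = (3/4)(1 − e^(−4d/3)) = 0.75 × (1 − e^(-0.868)) = 0.75 × (1 − 0.419790) = 0.435158.

0.44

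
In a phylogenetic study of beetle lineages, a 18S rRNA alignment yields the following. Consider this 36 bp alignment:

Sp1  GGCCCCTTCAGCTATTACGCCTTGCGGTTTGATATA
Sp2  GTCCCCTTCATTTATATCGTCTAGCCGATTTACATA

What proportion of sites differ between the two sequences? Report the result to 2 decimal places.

0.31

The sequences differ at 11 of 36 positions.
p = 11/36 = 0.305555… ≈ 0.31 (to 2 d.p.).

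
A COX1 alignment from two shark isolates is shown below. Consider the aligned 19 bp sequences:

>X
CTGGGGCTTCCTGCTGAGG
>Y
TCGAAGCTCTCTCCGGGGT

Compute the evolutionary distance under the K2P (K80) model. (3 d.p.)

Of 19 sites, 7 differences are transitions and 3 are transversions, so P = 7/19 ≈ 0.368421 and Q = 3/19 ≈ 0.157895.
Under the Kimura two-parameter model, d = −½ ln(1 − 2P − Q) − ¼ ln(1 − 2Q).
1 − 2P − Q = 0.105263, giving −½ ln(0.105263) = 1.125647.
1 − 2Q = 0.68421, giving −¼ ln(0.68421) = 0.094873.
d = 1.125647 + 0.094873 = 1.220520.

1.221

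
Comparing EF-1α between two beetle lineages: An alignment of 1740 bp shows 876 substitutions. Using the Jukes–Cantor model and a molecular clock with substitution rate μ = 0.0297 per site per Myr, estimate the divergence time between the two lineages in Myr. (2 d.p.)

p = 876/1740 ≈ 0.503448.
d = −(3/4) ln(1 − 4p/3) = −0.75 ln(1 − 0.671264) = −0.75 ln(0.328736)
  = −0.75 × (-1.112500) = 0.834375 substitutions/site.
Under a molecular clock d = 2μt, so t = d/(2μ) = 0.834375 / (2 × 0.0297) = 14.05 Myr.

14.05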